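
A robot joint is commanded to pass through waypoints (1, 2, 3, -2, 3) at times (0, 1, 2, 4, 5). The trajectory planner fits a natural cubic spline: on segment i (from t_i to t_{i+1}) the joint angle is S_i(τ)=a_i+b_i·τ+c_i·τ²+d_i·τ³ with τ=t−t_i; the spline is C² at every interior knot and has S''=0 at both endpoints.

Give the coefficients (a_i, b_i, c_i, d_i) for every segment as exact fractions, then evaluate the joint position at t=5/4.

Δ: Δ0=1, Δ1=1, Δ2=-5/2, Δ3=5
row 1: diag=4, rhs=0; c'=1/4, d'=0
row 2: denom=6−1·1/4=23/4; d'=(-21−1·0)/(23/4)=-84/23
row 3: denom=6−2·8/23=122/23; d'=(45−2·-84/23)/(122/23)=1203/122
back: M3=1203/122
back: M2=-84/23−8/23·1203/122=-432/61
back: M1=0−1/4·-432/61=108/61
M: M0=0, M1=108/61, M2=-432/61, M3=1203/122, M4=0
seg 0: a=1, c=M0/2=0, d=(M1−M0)/(6·1)=18/61, b=Δ0−h0·(2M0+M1)/6=43/61
seg 1: a=2, c=M1/2=54/61, d=(M2−M1)/(6·1)=-90/61, b=Δ1−h1·(2M1+M2)/6=97/61
seg 2: a=3, c=M2/2=-216/61, d=(M3−M2)/(6·2)=689/488, b=Δ2−h2·(2M2+M3)/6=-65/61
seg 3: a=-2, c=M3/2=1203/244, d=(M4−M3)/(6·1)=-401/244, b=Δ3−h3·(2M3+M4)/6=209/122
t_q=5/4 → seg 1, τ=1/4; S=2+97/61·τ+54/61·τ²+-90/61·τ³=4743/1952

  seg 0: a=1 b=43/61 c=0 d=18/61
  seg 1: a=2 b=97/61 c=54/61 d=-90/61
  seg 2: a=3 b=-65/61 c=-216/61 d=689/488
  seg 3: a=-2 b=209/122 c=1203/244 d=-401/244
S(5/4) = 4743/1952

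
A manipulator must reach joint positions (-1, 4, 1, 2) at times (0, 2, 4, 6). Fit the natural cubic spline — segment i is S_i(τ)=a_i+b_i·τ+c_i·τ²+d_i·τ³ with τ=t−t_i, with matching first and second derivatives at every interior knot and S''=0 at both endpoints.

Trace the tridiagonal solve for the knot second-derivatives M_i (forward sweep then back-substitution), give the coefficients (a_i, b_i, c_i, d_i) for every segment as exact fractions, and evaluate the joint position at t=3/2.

Δ: Δ0=5/2, Δ1=-3/2, Δ2=1/2
row 1: diag=8, rhs=-24; c'=1/4, d'=-3
row 2: denom=8−2·1/4=15/2; d'=(12−2·-3)/(15/2)=12/5
back: M2=12/5
back: M1=-3−1/4·12/5=-18/5
M: M0=0, M1=-18/5, M2=12/5, M3=0
seg 0: a=-1, c=M0/2=0, d=(M1−M0)/(6·2)=-3/10, b=Δ0−h0·(2M0+M1)/6=37/10
seg 1: a=4, c=M1/2=-9/5, d=(M2−M1)/(6·2)=1/2, b=Δ1−h1·(2M1+M2)/6=1/10
seg 2: a=1, c=M2/2=6/5, d=(M3−M2)/(6·2)=-1/5, b=Δ2−h2·(2M2+M3)/6=-11/10
t_q=3/2 → seg 0, τ=3/2; S=-1+37/10·τ+0·τ²+-3/10·τ³=283/80

  seg 0: a=-1 b=37/10 c=0 d=-3/10
  seg 1: a=4 b=1/10 c=-9/5 d=1/2
  seg 2: a=1 b=-11/10 c=6/5 d=-1/5
S(3/2) = 283/80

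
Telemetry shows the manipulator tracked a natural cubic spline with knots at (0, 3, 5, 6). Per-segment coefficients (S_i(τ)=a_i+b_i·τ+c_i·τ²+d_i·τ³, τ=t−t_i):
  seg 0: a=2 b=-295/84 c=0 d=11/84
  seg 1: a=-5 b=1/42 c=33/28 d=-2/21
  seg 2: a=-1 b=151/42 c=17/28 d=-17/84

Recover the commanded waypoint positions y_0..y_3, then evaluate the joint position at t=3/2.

y_0=2 y_1=-5 y_2=-1 y_3=3
S(3/2) = -633/224

y_0 = S_0(0) = a_0 = 2
y_1 = S_1(0) = a_1 = -5
y_2 = S_2(0) = a_2 = -1
y_3 = S_2(1) = 3
t_q=3/2 is in segment 0 (τ=3/2); S_0(τ)=-633/224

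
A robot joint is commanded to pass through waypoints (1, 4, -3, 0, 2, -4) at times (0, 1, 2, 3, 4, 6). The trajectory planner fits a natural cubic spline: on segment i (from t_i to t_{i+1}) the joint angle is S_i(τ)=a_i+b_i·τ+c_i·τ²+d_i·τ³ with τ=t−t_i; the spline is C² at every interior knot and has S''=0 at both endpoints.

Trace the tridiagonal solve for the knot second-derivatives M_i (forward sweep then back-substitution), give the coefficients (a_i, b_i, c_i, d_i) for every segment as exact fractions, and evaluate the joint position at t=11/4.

Δ: Δ0=3, Δ1=-7, Δ2=3, Δ3=2, Δ4=-3
row 1: diag=4, rhs=-60; c'=1/4, d'=-15
row 2: denom=4−1·1/4=15/4; d'=(60−1·-15)/(15/4)=20
row 3: denom=4−1·4/15=56/15; d'=(-6−1·20)/(56/15)=-195/28
row 4: denom=6−1·15/56=321/56; d'=(-30−1·-195/28)/(321/56)=-430/107
back: M4=-430/107
back: M3=-195/28−15/56·-430/107=-630/107
back: M2=20−4/15·-630/107=2308/107
back: M1=-15−1/4·2308/107=-2182/107
M: M0=0, M1=-2182/107, M2=2308/107, M3=-630/107, M4=-430/107, M5=0
seg 0: a=1, c=M0/2=0, d=(M1−M0)/(6·1)=-1091/321, b=Δ0−h0·(2M0+M1)/6=2054/321
seg 1: a=4, c=M1/2=-1091/107, d=(M2−M1)/(6·1)=2245/321, b=Δ1−h1·(2M1+M2)/6=-1219/321
seg 2: a=-3, c=M2/2=1154/107, d=(M3−M2)/(6·1)=-1469/321, b=Δ2−h2·(2M2+M3)/6=-1030/321
seg 3: a=0, c=M3/2=-315/107, d=(M4−M3)/(6·1)=100/321, b=Δ3−h3·(2M3+M4)/6=1487/321
seg 4: a=2, c=M4/2=-215/107, d=(M5−M4)/(6·2)=215/642, b=Δ4−h4·(2M4+M5)/6=-103/321
t_q=11/4 → seg 2, τ=3/4; S=-3+-1030/321·τ+1154/107·τ²+-1469/321·τ³=-8701/6848

  seg 0: a=1 b=2054/321 c=0 d=-1091/321
  seg 1: a=4 b=-1219/321 c=-1091/107 d=2245/321
  seg 2: a=-3 b=-1030/321 c=1154/107 d=-1469/321
  seg 3: a=0 b=1487/321 c=-315/107 d=100/321
  seg 4: a=2 b=-103/321 c=-215/107 d=215/642
S(11/4) = -8701/6848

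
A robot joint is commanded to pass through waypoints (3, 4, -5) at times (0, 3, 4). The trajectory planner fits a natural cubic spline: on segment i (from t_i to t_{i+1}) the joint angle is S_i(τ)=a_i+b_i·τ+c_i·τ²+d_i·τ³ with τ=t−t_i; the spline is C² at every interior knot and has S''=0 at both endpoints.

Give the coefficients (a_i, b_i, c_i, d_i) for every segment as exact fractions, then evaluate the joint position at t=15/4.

  seg 0: a=3 b=23/6 c=0 d=-7/18
  seg 1: a=4 b=-20/3 c=-7/2 d=7/6
S(15/4) = -317/128

Δ: Δ0=1/3, Δ1=-9
row 1: diag=8, rhs=-56; c'=1/8, d'=-7
back: M1=-7
M: M0=0, M1=-7, M2=0
seg 0: a=3, c=M0/2=0, d=(M1−M0)/(6·3)=-7/18, b=Δ0−h0·(2M0+M1)/6=23/6
seg 1: a=4, c=M1/2=-7/2, d=(M2−M1)/(6·1)=7/6, b=Δ1−h1·(2M1+M2)/6=-20/3
t_q=15/4 → seg 1, τ=3/4; S=4+-20/3·τ+-7/2·τ²+7/6·τ³=-317/128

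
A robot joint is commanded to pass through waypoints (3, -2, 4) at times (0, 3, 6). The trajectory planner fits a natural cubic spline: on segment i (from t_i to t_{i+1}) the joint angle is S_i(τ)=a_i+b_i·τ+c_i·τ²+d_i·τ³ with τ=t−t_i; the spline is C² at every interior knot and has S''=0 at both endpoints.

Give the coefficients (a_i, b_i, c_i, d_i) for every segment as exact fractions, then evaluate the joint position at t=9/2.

Δ: Δ0=-5/3, Δ1=2
row 1: diag=12, rhs=22; c'=1/4, d'=11/6
back: M1=11/6
M: M0=0, M1=11/6, M2=0
seg 0: a=3, c=M0/2=0, d=(M1−M0)/(6·3)=11/108, b=Δ0−h0·(2M0+M1)/6=-31/12
seg 1: a=-2, c=M1/2=11/12, d=(M2−M1)/(6·3)=-11/108, b=Δ1−h1·(2M1+M2)/6=1/6
t_q=9/2 → seg 1, τ=3/2; S=-2+1/6·τ+11/12·τ²+-11/108·τ³=-1/32

  seg 0: a=3 b=-31/12 c=0 d=11/108
  seg 1: a=-2 b=1/6 c=11/12 d=-11/108
S(9/2) = -1/32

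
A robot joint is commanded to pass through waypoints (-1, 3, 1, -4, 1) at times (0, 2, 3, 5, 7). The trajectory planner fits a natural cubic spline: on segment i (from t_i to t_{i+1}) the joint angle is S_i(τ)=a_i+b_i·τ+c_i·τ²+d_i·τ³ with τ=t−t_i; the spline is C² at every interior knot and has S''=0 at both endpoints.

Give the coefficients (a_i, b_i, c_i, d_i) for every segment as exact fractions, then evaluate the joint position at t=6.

  seg 0: a=-1 b=209/64 c=0 d=-81/256
  seg 1: a=3 b=-17/32 c=-243/128 d=55/128
  seg 2: a=1 b=-389/128 c=-39/64 d=225/512
  seg 3: a=-4 b=-13/64 c=519/256 d=-173/512
S(6) = -1287/512

Δ: Δ0=2, Δ1=-2, Δ2=-5/2, Δ3=5/2
row 1: diag=6, rhs=-24; c'=1/6, d'=-4
row 2: denom=6−1·1/6=35/6; d'=(-3−1·-4)/(35/6)=6/35
row 3: denom=8−2·12/35=256/35; d'=(30−2·6/35)/(256/35)=519/128
back: M3=519/128
back: M2=6/35−12/35·519/128=-39/32
back: M1=-4−1/6·-39/32=-243/64
M: M0=0, M1=-243/64, M2=-39/32, M3=519/128, M4=0
seg 0: a=-1, c=M0/2=0, d=(M1−M0)/(6·2)=-81/256, b=Δ0−h0·(2M0+M1)/6=209/64
seg 1: a=3, c=M1/2=-243/128, d=(M2−M1)/(6·1)=55/128, b=Δ1−h1·(2M1+M2)/6=-17/32
seg 2: a=1, c=M2/2=-39/64, d=(M3−M2)/(6·2)=225/512, b=Δ2−h2·(2M2+M3)/6=-389/128
seg 3: a=-4, c=M3/2=519/256, d=(M4−M3)/(6·2)=-173/512, b=Δ3−h3·(2M3+M4)/6=-13/64
t_q=6 → seg 3, τ=1; S=-4+-13/64·τ+519/256·τ²+-173/512·τ³=-1287/512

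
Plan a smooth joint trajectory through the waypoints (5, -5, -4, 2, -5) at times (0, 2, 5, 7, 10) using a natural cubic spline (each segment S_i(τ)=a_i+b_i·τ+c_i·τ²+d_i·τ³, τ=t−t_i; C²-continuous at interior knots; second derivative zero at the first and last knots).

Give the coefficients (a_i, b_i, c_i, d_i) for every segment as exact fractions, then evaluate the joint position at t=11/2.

Δ: Δ0=-5, Δ1=1/3, Δ2=3, Δ3=-7/3
row 1: diag=10, rhs=32; c'=3/10, d'=16/5
row 2: denom=10−3·3/10=91/10; d'=(16−3·16/5)/(91/10)=64/91
row 3: denom=10−2·20/91=870/91; d'=(-32−2·64/91)/(870/91)=-304/87
back: M3=-304/87
back: M2=64/91−20/91·-304/87=128/87
back: M1=16/5−3/10·128/87=80/29
M: M0=0, M1=80/29, M2=128/87, M3=-304/87, M4=0
seg 0: a=5, c=M0/2=0, d=(M1−M0)/(6·2)=20/87, b=Δ0−h0·(2M0+M1)/6=-515/87
seg 1: a=-5, c=M1/2=40/29, d=(M2−M1)/(6·3)=-56/783, b=Δ1−h1·(2M1+M2)/6=-275/87
seg 2: a=-4, c=M2/2=64/87, d=(M3−M2)/(6·2)=-12/29, b=Δ2−h2·(2M2+M3)/6=277/87
seg 3: a=2, c=M3/2=-152/87, d=(M4−M3)/(6·3)=152/783, b=Δ3−h3·(2M3+M4)/6=101/87
t_q=11/2 → seg 2, τ=1/2; S=-4+277/87·τ+64/87·τ²+-12/29·τ³=-66/29

  seg 0: a=5 b=-515/87 c=0 d=20/87
  seg 1: a=-5 b=-275/87 c=40/29 d=-56/783
  seg 2: a=-4 b=277/87 c=64/87 d=-12/29
  seg 3: a=2 b=101/87 c=-152/87 d=152/783
S(11/2) = -66/29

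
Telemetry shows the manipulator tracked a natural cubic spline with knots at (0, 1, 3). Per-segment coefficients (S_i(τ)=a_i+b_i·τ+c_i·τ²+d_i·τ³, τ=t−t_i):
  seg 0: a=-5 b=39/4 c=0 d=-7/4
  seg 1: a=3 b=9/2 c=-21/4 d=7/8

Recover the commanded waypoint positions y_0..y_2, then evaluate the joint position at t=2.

y_0=-5 y_1=3 y_2=-2
S(2) = 25/8

y_0 = S_0(0) = a_0 = -5
y_1 = S_1(0) = a_1 = 3
y_2 = S_1(2) = -2
t_q=2 is in segment 1 (τ=1); S_1(τ)=25/8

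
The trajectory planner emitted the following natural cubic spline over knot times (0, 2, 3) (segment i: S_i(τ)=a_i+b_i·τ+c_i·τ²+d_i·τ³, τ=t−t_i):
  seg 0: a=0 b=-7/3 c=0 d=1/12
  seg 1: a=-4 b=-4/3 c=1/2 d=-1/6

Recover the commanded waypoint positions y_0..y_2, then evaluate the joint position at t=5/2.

y_0 = S_0(0) = a_0 = 0
y_1 = S_1(0) = a_1 = -4
y_2 = S_1(1) = -5
t_q=5/2 is in segment 1 (τ=1/2); S_1(τ)=-73/16

y_0=0 y_1=-4 y_2=-5
S(5/2) = -73/16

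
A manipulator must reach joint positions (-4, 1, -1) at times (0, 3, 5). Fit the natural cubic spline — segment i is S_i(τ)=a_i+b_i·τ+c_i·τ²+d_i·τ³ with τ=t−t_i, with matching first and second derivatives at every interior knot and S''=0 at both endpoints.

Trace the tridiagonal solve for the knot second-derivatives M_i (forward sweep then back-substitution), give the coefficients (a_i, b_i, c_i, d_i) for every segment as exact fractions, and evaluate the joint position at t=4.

Δ: Δ0=5/3, Δ1=-1
row 1: diag=10, rhs=-16; c'=1/5, d'=-8/5
back: M1=-8/5
M: M0=0, M1=-8/5, M2=0
seg 0: a=-4, c=M0/2=0, d=(M1−M0)/(6·3)=-4/45, b=Δ0−h0·(2M0+M1)/6=37/15
seg 1: a=1, c=M1/2=-4/5, d=(M2−M1)/(6·2)=2/15, b=Δ1−h1·(2M1+M2)/6=1/15
t_q=4 → seg 1, τ=1; S=1+1/15·τ+-4/5·τ²+2/15·τ³=2/5

  seg 0: a=-4 b=37/15 c=0 d=-4/45
  seg 1: a=1 b=1/15 c=-4/5 d=2/15
S(4) = 2/5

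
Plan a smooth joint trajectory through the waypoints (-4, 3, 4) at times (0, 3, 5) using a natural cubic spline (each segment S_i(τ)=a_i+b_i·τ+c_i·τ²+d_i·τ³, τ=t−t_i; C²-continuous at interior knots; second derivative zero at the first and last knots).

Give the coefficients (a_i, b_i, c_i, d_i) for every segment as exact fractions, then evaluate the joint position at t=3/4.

  seg 0: a=-4 b=173/60 c=0 d=-11/180
  seg 1: a=3 b=37/30 c=-11/20 d=11/120
S(3/4) = -477/256

Δ: Δ0=7/3, Δ1=1/2
row 1: diag=10, rhs=-11; c'=1/5, d'=-11/10
back: M1=-11/10
M: M0=0, M1=-11/10, M2=0
seg 0: a=-4, c=M0/2=0, d=(M1−M0)/(6·3)=-11/180, b=Δ0−h0·(2M0+M1)/6=173/60
seg 1: a=3, c=M1/2=-11/20, d=(M2−M1)/(6·2)=11/120, b=Δ1−h1·(2M1+M2)/6=37/30
t_q=3/4 → seg 0, τ=3/4; S=-4+173/60·τ+0·τ²+-11/180·τ³=-477/256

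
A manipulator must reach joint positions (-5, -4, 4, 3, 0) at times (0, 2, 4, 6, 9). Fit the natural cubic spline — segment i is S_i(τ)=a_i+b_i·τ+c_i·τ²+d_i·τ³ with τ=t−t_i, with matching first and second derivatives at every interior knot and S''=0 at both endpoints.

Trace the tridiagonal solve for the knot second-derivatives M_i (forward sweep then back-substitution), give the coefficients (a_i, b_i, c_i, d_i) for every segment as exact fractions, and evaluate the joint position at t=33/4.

  seg 0: a=-5 b=-53/71 c=0 d=177/568
  seg 1: a=-4 b=425/142 c=531/284 d=-97/142
  seg 2: a=4 b=323/142 c=-633/284 d=239/568
  seg 3: a=3 b=-113/71 c=21/71 d=-7/213
S(33/4) = 2463/4544

Δ: Δ0=1/2, Δ1=4, Δ2=-1/2, Δ3=-1
row 1: diag=8, rhs=21; c'=1/4, d'=21/8
row 2: denom=8−2·1/4=15/2; d'=(-27−2·21/8)/(15/2)=-43/10
row 3: denom=10−2·4/15=142/15; d'=(-3−2·-43/10)/(142/15)=42/71
back: M3=42/71
back: M2=-43/10−4/15·42/71=-633/142
back: M1=21/8−1/4·-633/142=531/142
M: M0=0, M1=531/142, M2=-633/142, M3=42/71, M4=0
seg 0: a=-5, c=M0/2=0, d=(M1−M0)/(6·2)=177/568, b=Δ0−h0·(2M0+M1)/6=-53/71
seg 1: a=-4, c=M1/2=531/284, d=(M2−M1)/(6·2)=-97/142, b=Δ1−h1·(2M1+M2)/6=425/142
seg 2: a=4, c=M2/2=-633/284, d=(M3−M2)/(6·2)=239/568, b=Δ2−h2·(2M2+M3)/6=323/142
seg 3: a=3, c=M3/2=21/71, d=(M4−M3)/(6·3)=-7/213, b=Δ3−h3·(2M3+M4)/6=-113/71
t_q=33/4 → seg 3, τ=9/4; S=3+-113/71·τ+21/71·τ²+-7/213·τ³=2463/4544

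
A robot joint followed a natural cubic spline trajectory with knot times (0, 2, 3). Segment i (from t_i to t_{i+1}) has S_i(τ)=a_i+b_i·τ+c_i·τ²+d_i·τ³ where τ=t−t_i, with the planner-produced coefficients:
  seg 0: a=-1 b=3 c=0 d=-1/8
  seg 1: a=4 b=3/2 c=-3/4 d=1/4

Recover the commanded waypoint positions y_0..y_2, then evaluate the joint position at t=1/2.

y_0=-1 y_1=4 y_2=5
S(1/2) = 31/64

y_0 = S_0(0) = a_0 = -1
y_1 = S_1(0) = a_1 = 4
y_2 = S_1(1) = 5
t_q=1/2 is in segment 0 (τ=1/2); S_0(τ)=31/64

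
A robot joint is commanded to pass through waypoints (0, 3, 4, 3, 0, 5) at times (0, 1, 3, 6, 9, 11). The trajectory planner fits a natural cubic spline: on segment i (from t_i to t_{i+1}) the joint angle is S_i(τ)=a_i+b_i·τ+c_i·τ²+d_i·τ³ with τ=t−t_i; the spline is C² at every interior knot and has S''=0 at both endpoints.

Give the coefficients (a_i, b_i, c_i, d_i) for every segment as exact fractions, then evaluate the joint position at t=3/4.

Δ: Δ0=3, Δ1=1/2, Δ2=-1/3, Δ3=-1, Δ4=5/2
row 1: diag=6, rhs=-15; c'=1/3, d'=-5/2
row 2: denom=10−2·1/3=28/3; d'=(-5−2·-5/2)/(28/3)=0
row 3: denom=12−3·9/28=309/28; d'=(-4−3·0)/(309/28)=-112/309
row 4: denom=10−3·28/103=946/103; d'=(21−3·-112/309)/(946/103)=2275/946
back: M4=2275/946
back: M3=-112/309−28/103·2275/946=-1442/1419
back: M2=0−9/28·-1442/1419=309/946
back: M1=-5/2−1/3·309/946=-1234/473
M: M0=0, M1=-1234/473, M2=309/946, M3=-1442/1419, M4=2275/946, M5=0
seg 0: a=0, c=M0/2=0, d=(M1−M0)/(6·1)=-617/1419, b=Δ0−h0·(2M0+M1)/6=4874/1419
seg 1: a=3, c=M1/2=-617/473, d=(M2−M1)/(6·2)=2777/11352, b=Δ1−h1·(2M1+M2)/6=3023/1419
seg 2: a=4, c=M2/2=309/1892, d=(M3−M2)/(6·3)=-3811/51084, b=Δ2−h2·(2M2+M3)/6=-431/2838
seg 3: a=3, c=M3/2=-721/1419, d=(M4−M3)/(6·3)=9709/51084, b=Δ3−h3·(2M3+M4)/6=-6733/5676
seg 4: a=0, c=M4/2=2275/1892, d=(M5−M4)/(6·2)=-2275/11352, b=Δ4−h4·(2M4+M5)/6=2545/2838
t_q=3/4 → seg 0, τ=3/4; S=0+4874/1419·τ+0·τ²+-617/1419·τ³=72431/30272

  seg 0: a=0 b=4874/1419 c=0 d=-617/1419
  seg 1: a=3 b=3023/1419 c=-617/473 d=2777/11352
  seg 2: a=4 b=-431/2838 c=309/1892 d=-3811/51084
  seg 3: a=3 b=-6733/5676 c=-721/1419 d=9709/51084
  seg 4: a=0 b=2545/2838 c=2275/1892 d=-2275/11352
S(3/4) = 72431/30272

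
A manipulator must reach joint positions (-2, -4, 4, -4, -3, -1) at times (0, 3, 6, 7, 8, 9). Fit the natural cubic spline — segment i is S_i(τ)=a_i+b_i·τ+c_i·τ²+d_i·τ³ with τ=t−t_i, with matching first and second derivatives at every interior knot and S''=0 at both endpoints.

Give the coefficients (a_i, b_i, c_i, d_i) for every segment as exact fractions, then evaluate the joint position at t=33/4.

  seg 0: a=-2 b=-1251/419 c=0 d=2915/11313
  seg 1: a=-4 b=1664/419 c=2915/1257 d=-10385/11313
  seg 2: a=4 b=-2891/419 c=-2490/419 d=2029/419
  seg 3: a=-4 b=-1784/419 c=3597/419 d=-1394/419
  seg 4: a=-3 b=1228/419 c=-585/419 d=195/419
S(33/4) = -62945/26816

Δ: Δ0=-2/3, Δ1=8/3, Δ2=-8, Δ3=1, Δ4=2
row 1: diag=12, rhs=20; c'=1/4, d'=5/3
row 2: denom=8−3·1/4=29/4; d'=(-64−3·5/3)/(29/4)=-276/29
row 3: denom=4−1·4/29=112/29; d'=(54−1·-276/29)/(112/29)=921/56
row 4: denom=4−1·29/112=419/112; d'=(6−1·921/56)/(419/112)=-1170/419
back: M4=-1170/419
back: M3=921/56−29/112·-1170/419=7194/419
back: M2=-276/29−4/29·7194/419=-4980/419
back: M1=5/3−1/4·-4980/419=5830/1257
M: M0=0, M1=5830/1257, M2=-4980/419, M3=7194/419, M4=-1170/419, M5=0
seg 0: a=-2, c=M0/2=0, d=(M1−M0)/(6·3)=2915/11313, b=Δ0−h0·(2M0+M1)/6=-1251/419
seg 1: a=-4, c=M1/2=2915/1257, d=(M2−M1)/(6·3)=-10385/11313, b=Δ1−h1·(2M1+M2)/6=1664/419
seg 2: a=4, c=M2/2=-2490/419, d=(M3−M2)/(6·1)=2029/419, b=Δ2−h2·(2M2+M3)/6=-2891/419
seg 3: a=-4, c=M3/2=3597/419, d=(M4−M3)/(6·1)=-1394/419, b=Δ3−h3·(2M3+M4)/6=-1784/419
seg 4: a=-3, c=M4/2=-585/419, d=(M5−M4)/(6·1)=195/419, b=Δ4−h4·(2M4+M5)/6=1228/419
t_q=33/4 → seg 4, τ=1/4; S=-3+1228/419·τ+-585/419·τ²+195/419·τ³=-62945/26816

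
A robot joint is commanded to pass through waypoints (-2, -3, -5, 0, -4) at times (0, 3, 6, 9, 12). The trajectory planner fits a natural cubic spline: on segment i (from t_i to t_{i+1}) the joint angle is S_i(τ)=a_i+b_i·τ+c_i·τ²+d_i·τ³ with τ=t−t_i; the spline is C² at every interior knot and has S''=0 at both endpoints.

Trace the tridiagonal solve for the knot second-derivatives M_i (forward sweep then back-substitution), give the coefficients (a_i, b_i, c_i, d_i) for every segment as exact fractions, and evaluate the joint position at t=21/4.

Δ: Δ0=-1/3, Δ1=-2/3, Δ2=5/3, Δ3=-4/3
row 1: diag=12, rhs=-2; c'=1/4, d'=-1/6
row 2: denom=12−3·1/4=45/4; d'=(14−3·-1/6)/(45/4)=58/45
row 3: denom=12−3·4/15=56/5; d'=(-18−3·58/45)/(56/5)=-41/21
back: M3=-41/21
back: M2=58/45−4/15·-41/21=38/21
back: M1=-1/6−1/4·38/21=-13/21
M: M0=0, M1=-13/21, M2=38/21, M3=-41/21, M4=0
seg 0: a=-2, c=M0/2=0, d=(M1−M0)/(6·3)=-13/378, b=Δ0−h0·(2M0+M1)/6=-1/42
seg 1: a=-3, c=M1/2=-13/42, d=(M2−M1)/(6·3)=17/126, b=Δ1−h1·(2M1+M2)/6=-20/21
seg 2: a=-5, c=M2/2=19/21, d=(M3−M2)/(6·3)=-79/378, b=Δ2−h2·(2M2+M3)/6=5/6
seg 3: a=0, c=M3/2=-41/42, d=(M4−M3)/(6·3)=41/378, b=Δ3−h3·(2M3+M4)/6=13/21
t_q=21/4 → seg 1, τ=9/4; S=-3+-20/21·τ+-13/42·τ²+17/126·τ³=-4635/896

  seg 0: a=-2 b=-1/42 c=0 d=-13/378
  seg 1: a=-3 b=-20/21 c=-13/42 d=17/126
  seg 2: a=-5 b=5/6 c=19/21 d=-79/378
  seg 3: a=0 b=13/21 c=-41/42 d=41/378
S(21/4) = -4635/896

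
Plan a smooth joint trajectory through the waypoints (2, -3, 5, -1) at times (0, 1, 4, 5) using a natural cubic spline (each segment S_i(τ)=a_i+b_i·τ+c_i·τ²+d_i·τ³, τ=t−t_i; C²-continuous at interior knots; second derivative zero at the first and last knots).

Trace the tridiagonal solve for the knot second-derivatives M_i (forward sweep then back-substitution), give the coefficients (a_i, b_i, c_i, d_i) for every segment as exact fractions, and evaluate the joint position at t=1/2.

Δ: Δ0=-5, Δ1=8/3, Δ2=-6
row 1: diag=8, rhs=46; c'=3/8, d'=23/4
row 2: denom=8−3·3/8=55/8; d'=(-52−3·23/4)/(55/8)=-554/55
back: M2=-554/55
back: M1=23/4−3/8·-554/55=524/55
M: M0=0, M1=524/55, M2=-554/55, M3=0
seg 0: a=2, c=M0/2=0, d=(M1−M0)/(6·1)=262/165, b=Δ0−h0·(2M0+M1)/6=-1087/165
seg 1: a=-3, c=M1/2=262/55, d=(M2−M1)/(6·3)=-49/45, b=Δ1−h1·(2M1+M2)/6=-301/165
seg 2: a=5, c=M2/2=-277/55, d=(M3−M2)/(6·1)=277/165, b=Δ2−h2·(2M2+M3)/6=-436/165
t_q=1/2 → seg 0, τ=1/2; S=2+-1087/165·τ+0·τ²+262/165·τ³=-241/220

  seg 0: a=2 b=-1087/165 c=0 d=262/165
  seg 1: a=-3 b=-301/165 c=262/55 d=-49/45
  seg 2: a=5 b=-436/165 c=-277/55 d=277/165
S(1/2) = -241/220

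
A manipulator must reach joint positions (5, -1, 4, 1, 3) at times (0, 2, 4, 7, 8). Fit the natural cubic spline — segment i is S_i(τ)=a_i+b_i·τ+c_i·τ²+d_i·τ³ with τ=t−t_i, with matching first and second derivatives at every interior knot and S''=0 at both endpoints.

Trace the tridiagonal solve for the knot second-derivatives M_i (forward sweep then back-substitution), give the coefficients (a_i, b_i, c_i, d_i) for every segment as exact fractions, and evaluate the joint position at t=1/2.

Δ: Δ0=-3, Δ1=5/2, Δ2=-1, Δ3=2
row 1: diag=8, rhs=33; c'=1/4, d'=33/8
row 2: denom=10−2·1/4=19/2; d'=(-21−2·33/8)/(19/2)=-117/38
row 3: denom=8−3·6/19=134/19; d'=(18−3·-117/38)/(134/19)=1035/268
back: M3=1035/268
back: M2=-117/38−6/19·1035/268=-288/67
back: M1=33/8−1/4·-288/67=2787/536
M: M0=0, M1=2787/536, M2=-288/67, M3=1035/268, M4=0
seg 0: a=5, c=M0/2=0, d=(M1−M0)/(6·2)=929/2144, b=Δ0−h0·(2M0+M1)/6=-2537/536
seg 1: a=-1, c=M1/2=2787/1072, d=(M2−M1)/(6·2)=-1697/2144, b=Δ1−h1·(2M1+M2)/6=125/268
seg 2: a=4, c=M2/2=-144/67, d=(M3−M2)/(6·3)=243/536, b=Δ2−h2·(2M2+M3)/6=733/536
seg 3: a=1, c=M3/2=1035/536, d=(M4−M3)/(6·1)=-345/536, b=Δ3−h3·(2M3+M4)/6=191/268
t_q=1/2 → seg 0, τ=1/2; S=5+-2537/536·τ+0·τ²+929/2144·τ³=46097/17152

  seg 0: a=5 b=-2537/536 c=0 d=929/2144
  seg 1: a=-1 b=125/268 c=2787/1072 d=-1697/2144
  seg 2: a=4 b=733/536 c=-144/67 d=243/536
  seg 3: a=1 b=191/268 c=1035/536 d=-345/536
S(1/2) = 46097/17152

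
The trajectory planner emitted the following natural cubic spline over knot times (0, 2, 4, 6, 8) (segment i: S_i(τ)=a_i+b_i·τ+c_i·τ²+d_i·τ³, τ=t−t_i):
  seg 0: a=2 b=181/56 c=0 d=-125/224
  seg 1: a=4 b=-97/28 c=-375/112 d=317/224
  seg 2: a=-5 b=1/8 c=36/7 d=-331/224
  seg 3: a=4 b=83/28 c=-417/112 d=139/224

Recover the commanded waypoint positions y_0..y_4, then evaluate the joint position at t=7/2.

y_0=2 y_1=4 y_2=-5 y_3=4 y_4=0
S(7/2) = -7085/1792

y_0 = S_0(0) = a_0 = 2
y_1 = S_1(0) = a_1 = 4
y_2 = S_2(0) = a_2 = -5
y_3 = S_3(0) = a_3 = 4
y_4 = S_3(2) = 0
t_q=7/2 is in segment 1 (τ=3/2); S_1(τ)=-7085/1792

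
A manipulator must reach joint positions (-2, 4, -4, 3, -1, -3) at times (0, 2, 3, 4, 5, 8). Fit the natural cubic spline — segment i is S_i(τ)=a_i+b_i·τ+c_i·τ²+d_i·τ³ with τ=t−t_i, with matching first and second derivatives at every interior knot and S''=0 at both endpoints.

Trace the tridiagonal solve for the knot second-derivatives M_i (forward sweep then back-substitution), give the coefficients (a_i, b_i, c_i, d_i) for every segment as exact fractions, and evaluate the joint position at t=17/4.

  seg 0: a=-2 b=16979/1995 c=0 d=-5497/3990
  seg 1: a=4 b=-16003/1995 c=-5497/665 d=2362/285
  seg 2: a=-4 b=617/1995 c=11037/665 d=-19763/1995
  seg 3: a=3 b=1510/399 c=-8726/665 d=10648/1995
  seg 4: a=-1 b=-12862/1995 c=1922/665 d=-1922/5985
S(17/4) = 8537/2660

Δ: Δ0=3, Δ1=-8, Δ2=7, Δ3=-4, Δ4=-2/3
row 1: diag=6, rhs=-66; c'=1/6, d'=-11
row 2: denom=4−1·1/6=23/6; d'=(90−1·-11)/(23/6)=606/23
row 3: denom=4−1·6/23=86/23; d'=(-66−1·606/23)/(86/23)=-1062/43
row 4: denom=8−1·23/86=665/86; d'=(20−1·-1062/43)/(665/86)=3844/665
back: M4=3844/665
back: M3=-1062/43−23/86·3844/665=-17452/665
back: M2=606/23−6/23·-17452/665=22074/665
back: M1=-11−1/6·22074/665=-10994/665
M: M0=0, M1=-10994/665, M2=22074/665, M3=-17452/665, M4=3844/665, M5=0
seg 0: a=-2, c=M0/2=0, d=(M1−M0)/(6·2)=-5497/3990, b=Δ0−h0·(2M0+M1)/6=16979/1995
seg 1: a=4, c=M1/2=-5497/665, d=(M2−M1)/(6·1)=2362/285, b=Δ1−h1·(2M1+M2)/6=-16003/1995
seg 2: a=-4, c=M2/2=11037/665, d=(M3−M2)/(6·1)=-19763/1995, b=Δ2−h2·(2M2+M3)/6=617/1995
seg 3: a=3, c=M3/2=-8726/665, d=(M4−M3)/(6·1)=10648/1995, b=Δ3−h3·(2M3+M4)/6=1510/399
seg 4: a=-1, c=M4/2=1922/665, d=(M5−M4)/(6·3)=-1922/5985, b=Δ4−h4·(2M4+M5)/6=-12862/1995
t_q=17/4 → seg 3, τ=1/4; S=3+1510/399·τ+-8726/665·τ²+10648/1995·τ³=8537/2660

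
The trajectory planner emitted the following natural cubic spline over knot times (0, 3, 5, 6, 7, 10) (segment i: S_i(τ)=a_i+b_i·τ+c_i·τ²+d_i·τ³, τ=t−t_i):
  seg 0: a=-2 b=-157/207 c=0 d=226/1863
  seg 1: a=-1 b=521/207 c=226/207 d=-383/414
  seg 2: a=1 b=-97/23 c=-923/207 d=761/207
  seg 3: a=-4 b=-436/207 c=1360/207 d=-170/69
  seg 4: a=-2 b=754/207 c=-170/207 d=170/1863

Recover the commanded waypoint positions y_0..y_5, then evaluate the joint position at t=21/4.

y_0=-2 y_1=-1 y_2=1 y_3=-4 y_4=-2 y_5=4
S(21/4) = -1217/4416

y_0 = S_0(0) = a_0 = -2
y_1 = S_1(0) = a_1 = -1
y_2 = S_2(0) = a_2 = 1
y_3 = S_3(0) = a_3 = -4
y_4 = S_4(0) = a_4 = -2
y_5 = S_4(3) = 4
t_q=21/4 is in segment 2 (τ=1/4); S_2(τ)=-1217/4416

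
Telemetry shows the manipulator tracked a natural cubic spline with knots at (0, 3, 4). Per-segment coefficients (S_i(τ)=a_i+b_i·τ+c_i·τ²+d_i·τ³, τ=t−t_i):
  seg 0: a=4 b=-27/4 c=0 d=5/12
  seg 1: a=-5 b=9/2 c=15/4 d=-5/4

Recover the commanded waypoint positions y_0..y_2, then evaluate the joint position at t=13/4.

y_0 = S_0(0) = a_0 = 4
y_1 = S_1(0) = a_1 = -5
y_2 = S_1(1) = 2
t_q=13/4 is in segment 1 (τ=1/4); S_1(τ)=-937/256

y_0=4 y_1=-5 y_2=2
S(13/4) = -937/256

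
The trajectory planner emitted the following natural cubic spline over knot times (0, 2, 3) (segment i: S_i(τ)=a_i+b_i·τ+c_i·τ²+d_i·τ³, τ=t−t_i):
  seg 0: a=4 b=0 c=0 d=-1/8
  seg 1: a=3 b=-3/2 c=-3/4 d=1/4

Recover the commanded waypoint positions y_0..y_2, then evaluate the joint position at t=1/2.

y_0 = S_0(0) = a_0 = 4
y_1 = S_1(0) = a_1 = 3
y_2 = S_1(1) = 1
t_q=1/2 is in segment 0 (τ=1/2); S_0(τ)=255/64

y_0=4 y_1=3 y_2=1
S(1/2) = 255/64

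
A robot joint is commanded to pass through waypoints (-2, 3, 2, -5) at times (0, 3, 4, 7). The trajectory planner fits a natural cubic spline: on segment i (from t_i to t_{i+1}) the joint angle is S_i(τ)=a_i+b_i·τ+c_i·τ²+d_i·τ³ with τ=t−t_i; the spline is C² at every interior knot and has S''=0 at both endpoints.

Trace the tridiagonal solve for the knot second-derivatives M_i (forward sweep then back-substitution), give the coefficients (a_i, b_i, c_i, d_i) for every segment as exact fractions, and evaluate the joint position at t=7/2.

Δ: Δ0=5/3, Δ1=-1, Δ2=-7/3
row 1: diag=8, rhs=-16; c'=1/8, d'=-2
row 2: denom=8−1·1/8=63/8; d'=(-8−1·-2)/(63/8)=-16/21
back: M2=-16/21
back: M1=-2−1/8·-16/21=-40/21
M: M0=0, M1=-40/21, M2=-16/21, M3=0
seg 0: a=-2, c=M0/2=0, d=(M1−M0)/(6·3)=-20/189, b=Δ0−h0·(2M0+M1)/6=55/21
seg 1: a=3, c=M1/2=-20/21, d=(M2−M1)/(6·1)=4/21, b=Δ1−h1·(2M1+M2)/6=-5/21
seg 2: a=2, c=M2/2=-8/21, d=(M3−M2)/(6·3)=8/189, b=Δ2−h2·(2M2+M3)/6=-11/7
t_q=7/2 → seg 1, τ=1/2; S=3+-5/21·τ+-20/21·τ²+4/21·τ³=8/3

  seg 0: a=-2 b=55/21 c=0 d=-20/189
  seg 1: a=3 b=-5/21 c=-20/21 d=4/21
  seg 2: a=2 b=-11/7 c=-8/21 d=8/189
S(7/2) = 8/3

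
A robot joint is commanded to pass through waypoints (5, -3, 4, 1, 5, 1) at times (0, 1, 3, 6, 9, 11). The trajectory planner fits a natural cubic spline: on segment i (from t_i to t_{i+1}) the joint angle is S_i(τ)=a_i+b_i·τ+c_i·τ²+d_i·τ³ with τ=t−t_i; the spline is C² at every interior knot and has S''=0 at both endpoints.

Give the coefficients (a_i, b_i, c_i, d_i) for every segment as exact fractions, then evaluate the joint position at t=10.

  seg 0: a=5 b=-58337/5676 c=0 d=12929/5676
  seg 1: a=-3 b=-9775/2838 c=12929/1892 d=-19079/11352
  seg 2: a=4 b=5281/1419 c=-3075/946 d=14275/25542
  seg 3: a=1 b=-1963/2838 c=2525/1419 d=-9403/25542
  seg 4: a=5 b=64/1419 c=-1451/946 d=1451/5676
S(10) = 7127/1892

Δ: Δ0=-8, Δ1=7/2, Δ2=-1, Δ3=4/3, Δ4=-2
row 1: diag=6, rhs=69; c'=1/3, d'=23/2
row 2: denom=10−2·1/3=28/3; d'=(-27−2·23/2)/(28/3)=-75/14
row 3: denom=12−3·9/28=309/28; d'=(14−3·-75/14)/(309/28)=842/309
row 4: denom=10−3·28/103=946/103; d'=(-20−3·842/309)/(946/103)=-1451/473
back: M4=-1451/473
back: M3=842/309−28/103·-1451/473=5050/1419
back: M2=-75/14−9/28·5050/1419=-3075/473
back: M1=23/2−1/3·-3075/473=12929/946
M: M0=0, M1=12929/946, M2=-3075/473, M3=5050/1419, M4=-1451/473, M5=0
seg 0: a=5, c=M0/2=0, d=(M1−M0)/(6·1)=12929/5676, b=Δ0−h0·(2M0+M1)/6=-58337/5676
seg 1: a=-3, c=M1/2=12929/1892, d=(M2−M1)/(6·2)=-19079/11352, b=Δ1−h1·(2M1+M2)/6=-9775/2838
seg 2: a=4, c=M2/2=-3075/946, d=(M3−M2)/(6·3)=14275/25542, b=Δ2−h2·(2M2+M3)/6=5281/1419
seg 3: a=1, c=M3/2=2525/1419, d=(M4−M3)/(6·3)=-9403/25542, b=Δ3−h3·(2M3+M4)/6=-1963/2838
seg 4: a=5, c=M4/2=-1451/946, d=(M5−M4)/(6·2)=1451/5676, b=Δ4−h4·(2M4+M5)/6=64/1419
t_q=10 → seg 4, τ=1; S=5+64/1419·τ+-1451/946·τ²+1451/5676·τ³=7127/1892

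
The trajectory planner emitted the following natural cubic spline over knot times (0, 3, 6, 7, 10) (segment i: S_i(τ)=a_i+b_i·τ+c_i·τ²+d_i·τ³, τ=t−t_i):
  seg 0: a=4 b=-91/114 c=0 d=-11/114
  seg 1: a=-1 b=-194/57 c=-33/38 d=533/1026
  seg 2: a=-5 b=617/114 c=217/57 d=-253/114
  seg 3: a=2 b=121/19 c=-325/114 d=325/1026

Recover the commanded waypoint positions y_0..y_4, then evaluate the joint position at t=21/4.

y_0 = S_0(0) = a_0 = 4
y_1 = S_1(0) = a_1 = -1
y_2 = S_2(0) = a_2 = -5
y_3 = S_3(0) = a_3 = 2
y_4 = S_3(3) = 4
t_q=21/4 is in segment 1 (τ=9/4); S_1(τ)=-17357/2432

y_0=4 y_1=-1 y_2=-5 y_3=2 y_4=4
S(21/4) = -17357/2432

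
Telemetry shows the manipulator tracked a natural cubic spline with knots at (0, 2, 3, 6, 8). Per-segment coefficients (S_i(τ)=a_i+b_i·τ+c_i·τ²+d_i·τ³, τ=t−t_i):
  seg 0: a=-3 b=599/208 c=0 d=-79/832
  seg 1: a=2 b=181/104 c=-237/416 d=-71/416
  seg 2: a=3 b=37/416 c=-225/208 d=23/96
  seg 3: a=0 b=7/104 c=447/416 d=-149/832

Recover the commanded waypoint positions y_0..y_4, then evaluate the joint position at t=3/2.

y_0=-3 y_1=2 y_2=3 y_3=0 y_4=3
S(3/2) = 6651/6656

y_0 = S_0(0) = a_0 = -3
y_1 = S_1(0) = a_1 = 2
y_2 = S_2(0) = a_2 = 3
y_3 = S_3(0) = a_3 = 0
y_4 = S_3(2) = 3
t_q=3/2 is in segment 0 (τ=3/2); S_0(τ)=6651/6656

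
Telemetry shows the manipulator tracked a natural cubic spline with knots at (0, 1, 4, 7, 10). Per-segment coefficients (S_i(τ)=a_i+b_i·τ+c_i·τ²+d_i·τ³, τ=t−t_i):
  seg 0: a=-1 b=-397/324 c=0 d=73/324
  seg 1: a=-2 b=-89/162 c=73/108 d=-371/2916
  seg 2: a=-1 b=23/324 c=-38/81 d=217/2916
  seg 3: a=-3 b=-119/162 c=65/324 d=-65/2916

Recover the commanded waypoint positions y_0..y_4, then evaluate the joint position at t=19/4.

y_0=-1 y_1=-2 y_2=-1 y_3=-3 y_4=-4
S(19/4) = -2717/2304

y_0 = S_0(0) = a_0 = -1
y_1 = S_1(0) = a_1 = -2
y_2 = S_2(0) = a_2 = -1
y_3 = S_3(0) = a_3 = -3
y_4 = S_3(3) = -4
t_q=19/4 is in segment 2 (τ=3/4); S_2(τ)=-2717/2304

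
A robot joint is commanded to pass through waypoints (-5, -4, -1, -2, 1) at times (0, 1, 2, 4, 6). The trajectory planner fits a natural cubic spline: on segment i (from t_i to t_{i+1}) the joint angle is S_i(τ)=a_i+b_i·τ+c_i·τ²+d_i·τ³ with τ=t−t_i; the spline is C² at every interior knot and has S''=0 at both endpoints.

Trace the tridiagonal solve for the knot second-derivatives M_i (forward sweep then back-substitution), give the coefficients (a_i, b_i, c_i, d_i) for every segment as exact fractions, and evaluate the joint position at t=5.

  seg 0: a=-5 b=2/7 c=0 d=5/7
  seg 1: a=-4 b=17/7 c=15/7 d=-11/7
  seg 2: a=-1 b=2 c=-18/7 d=37/56
  seg 3: a=-2 b=-5/14 c=39/28 d=-13/56
S(5) = -67/56

Δ: Δ0=1, Δ1=3, Δ2=-1/2, Δ3=3/2
row 1: diag=4, rhs=12; c'=1/4, d'=3
row 2: denom=6−1·1/4=23/4; d'=(-21−1·3)/(23/4)=-96/23
row 3: denom=8−2·8/23=168/23; d'=(12−2·-96/23)/(168/23)=39/14
back: M3=39/14
back: M2=-96/23−8/23·39/14=-36/7
back: M1=3−1/4·-36/7=30/7
M: M0=0, M1=30/7, M2=-36/7, M3=39/14, M4=0
seg 0: a=-5, c=M0/2=0, d=(M1−M0)/(6·1)=5/7, b=Δ0−h0·(2M0+M1)/6=2/7
seg 1: a=-4, c=M1/2=15/7, d=(M2−M1)/(6·1)=-11/7, b=Δ1−h1·(2M1+M2)/6=17/7
seg 2: a=-1, c=M2/2=-18/7, d=(M3−M2)/(6·2)=37/56, b=Δ2−h2·(2M2+M3)/6=2
seg 3: a=-2, c=M3/2=39/28, d=(M4−M3)/(6·2)=-13/56, b=Δ3−h3·(2M3+M4)/6=-5/14
t_q=5 → seg 3, τ=1; S=-2+-5/14·τ+39/28·τ²+-13/56·τ³=-67/56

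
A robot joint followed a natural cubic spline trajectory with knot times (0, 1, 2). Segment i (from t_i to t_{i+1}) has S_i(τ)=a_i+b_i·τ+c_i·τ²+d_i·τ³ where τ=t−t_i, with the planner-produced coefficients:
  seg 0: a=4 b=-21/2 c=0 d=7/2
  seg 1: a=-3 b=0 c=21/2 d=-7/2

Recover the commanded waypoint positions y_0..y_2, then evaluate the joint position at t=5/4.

y_0=4 y_1=-3 y_2=4
S(5/4) = -307/128

y_0 = S_0(0) = a_0 = 4
y_1 = S_1(0) = a_1 = -3
y_2 = S_1(1) = 4
t_q=5/4 is in segment 1 (τ=1/4); S_1(τ)=-307/128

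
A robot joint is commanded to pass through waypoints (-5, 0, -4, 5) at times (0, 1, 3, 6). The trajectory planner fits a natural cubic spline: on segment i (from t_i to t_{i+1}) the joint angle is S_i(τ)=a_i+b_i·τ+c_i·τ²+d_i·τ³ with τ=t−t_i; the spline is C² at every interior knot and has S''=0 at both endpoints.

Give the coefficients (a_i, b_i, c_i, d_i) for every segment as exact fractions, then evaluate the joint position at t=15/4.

Δ: Δ0=5, Δ1=-2, Δ2=3
row 1: diag=6, rhs=-42; c'=1/3, d'=-7
row 2: denom=10−2·1/3=28/3; d'=(30−2·-7)/(28/3)=33/7
back: M2=33/7
back: M1=-7−1/3·33/7=-60/7
M: M0=0, M1=-60/7, M2=33/7, M3=0
seg 0: a=-5, c=M0/2=0, d=(M1−M0)/(6·1)=-10/7, b=Δ0−h0·(2M0+M1)/6=45/7
seg 1: a=0, c=M1/2=-30/7, d=(M2−M1)/(6·2)=31/28, b=Δ1−h1·(2M1+M2)/6=15/7
seg 2: a=-4, c=M2/2=33/14, d=(M3−M2)/(6·3)=-11/42, b=Δ2−h2·(2M2+M3)/6=-12/7
t_q=15/4 → seg 2, τ=3/4; S=-4+-12/7·τ+33/14·τ²+-11/42·τ³=-521/128

  seg 0: a=-5 b=45/7 c=0 d=-10/7
  seg 1: a=0 b=15/7 c=-30/7 d=31/28
  seg 2: a=-4 b=-12/7 c=33/14 d=-11/42
S(15/4) = -521/128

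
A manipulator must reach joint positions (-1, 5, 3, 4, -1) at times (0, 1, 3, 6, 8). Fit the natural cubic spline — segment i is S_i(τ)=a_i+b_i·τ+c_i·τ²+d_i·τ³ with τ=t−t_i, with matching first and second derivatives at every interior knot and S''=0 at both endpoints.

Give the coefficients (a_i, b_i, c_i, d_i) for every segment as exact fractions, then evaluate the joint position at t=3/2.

Δ: Δ0=6, Δ1=-1, Δ2=1/3, Δ3=-5/2
row 1: diag=6, rhs=-42; c'=1/3, d'=-7
row 2: denom=10−2·1/3=28/3; d'=(8−2·-7)/(28/3)=33/14
row 3: denom=10−3·9/28=253/28; d'=(-17−3·33/14)/(253/28)=-674/253
back: M3=-674/253
back: M2=33/14−9/28·-674/253=813/253
back: M1=-7−1/3·813/253=-2042/253
M: M0=0, M1=-2042/253, M2=813/253, M3=-674/253, M4=0
seg 0: a=-1, c=M0/2=0, d=(M1−M0)/(6·1)=-1021/759, b=Δ0−h0·(2M0+M1)/6=5575/759
seg 1: a=5, c=M1/2=-1021/253, d=(M2−M1)/(6·2)=2855/3036, b=Δ1−h1·(2M1+M2)/6=2512/759
seg 2: a=3, c=M2/2=813/506, d=(M3−M2)/(6·3)=-1487/4554, b=Δ2−h2·(2M2+M3)/6=-1175/759
seg 3: a=4, c=M3/2=-337/253, d=(M4−M3)/(6·2)=337/1518, b=Δ3−h3·(2M3+M4)/6=-1099/1518
t_q=3/2 → seg 1, τ=1/2; S=5+2512/759·τ+-1021/253·τ²+2855/3036·τ³=46661/8096

  seg 0: a=-1 b=5575/759 c=0 d=-1021/759
  seg 1: a=5 b=2512/759 c=-1021/253 d=2855/3036
  seg 2: a=3 b=-1175/759 c=813/506 d=-1487/4554
  seg 3: a=4 b=-1099/1518 c=-337/253 d=337/1518
S(3/2) = 46661/8096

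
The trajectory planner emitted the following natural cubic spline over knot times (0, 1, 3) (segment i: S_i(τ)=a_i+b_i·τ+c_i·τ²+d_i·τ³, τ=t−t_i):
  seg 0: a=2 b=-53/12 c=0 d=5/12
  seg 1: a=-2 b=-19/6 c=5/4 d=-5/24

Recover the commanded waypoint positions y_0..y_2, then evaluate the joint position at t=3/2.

y_0=2 y_1=-2 y_2=-5
S(3/2) = -211/64

y_0 = S_0(0) = a_0 = 2
y_1 = S_1(0) = a_1 = -2
y_2 = S_1(2) = -5
t_q=3/2 is in segment 1 (τ=1/2); S_1(τ)=-211/64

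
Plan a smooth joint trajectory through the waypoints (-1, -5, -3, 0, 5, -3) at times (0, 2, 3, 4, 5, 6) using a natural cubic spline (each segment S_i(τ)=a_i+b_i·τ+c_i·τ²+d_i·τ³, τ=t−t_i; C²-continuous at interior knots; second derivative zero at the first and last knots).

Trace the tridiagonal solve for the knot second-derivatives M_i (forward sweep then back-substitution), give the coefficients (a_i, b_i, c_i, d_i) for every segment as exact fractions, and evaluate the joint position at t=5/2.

  seg 0: a=-1 b=-1102/321 c=0 d=115/321
  seg 1: a=-5 b=278/321 c=230/107 d=-326/321
  seg 2: a=-3 b=680/321 c=-96/107 d=571/321
  seg 3: a=0 b=1817/321 c=475/107 d=-1637/321
  seg 4: a=5 b=-244/321 c=-1162/107 d=1162/321
S(5/2) = -1779/428

Δ: Δ0=-2, Δ1=2, Δ2=3, Δ3=5, Δ4=-8
row 1: diag=6, rhs=24; c'=1/6, d'=4
row 2: denom=4−1·1/6=23/6; d'=(6−1·4)/(23/6)=12/23
row 3: denom=4−1·6/23=86/23; d'=(12−1·12/23)/(86/23)=132/43
row 4: denom=4−1·23/86=321/86; d'=(-78−1·132/43)/(321/86)=-2324/107
back: M4=-2324/107
back: M3=132/43−23/86·-2324/107=950/107
back: M2=12/23−6/23·950/107=-192/107
back: M1=4−1/6·-192/107=460/107
M: M0=0, M1=460/107, M2=-192/107, M3=950/107, M4=-2324/107, M5=0
seg 0: a=-1, c=M0/2=0, d=(M1−M0)/(6·2)=115/321, b=Δ0−h0·(2M0+M1)/6=-1102/321
seg 1: a=-5, c=M1/2=230/107, d=(M2−M1)/(6·1)=-326/321, b=Δ1−h1·(2M1+M2)/6=278/321
seg 2: a=-3, c=M2/2=-96/107, d=(M3−M2)/(6·1)=571/321, b=Δ2−h2·(2M2+M3)/6=680/321
seg 3: a=0, c=M3/2=475/107, d=(M4−M3)/(6·1)=-1637/321, b=Δ3−h3·(2M3+M4)/6=1817/321
seg 4: a=5, c=M4/2=-1162/107, d=(M5−M4)/(6·1)=1162/321, b=Δ4−h4·(2M4+M5)/6=-244/321
t_q=5/2 → seg 1, τ=1/2; S=-5+278/321·τ+230/107·τ²+-326/321·τ³=-1779/428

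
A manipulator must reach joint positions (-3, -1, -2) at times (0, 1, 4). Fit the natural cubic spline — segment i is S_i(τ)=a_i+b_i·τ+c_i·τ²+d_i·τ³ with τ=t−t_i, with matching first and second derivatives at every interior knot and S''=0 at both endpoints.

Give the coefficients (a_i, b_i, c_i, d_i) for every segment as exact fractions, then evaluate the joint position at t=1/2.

  seg 0: a=-3 b=55/24 c=0 d=-7/24
  seg 1: a=-1 b=17/12 c=-7/8 d=7/72
S(1/2) = -121/64

Δ: Δ0=2, Δ1=-1/3
row 1: diag=8, rhs=-14; c'=3/8, d'=-7/4
back: M1=-7/4
M: M0=0, M1=-7/4, M2=0
seg 0: a=-3, c=M0/2=0, d=(M1−M0)/(6·1)=-7/24, b=Δ0−h0·(2M0+M1)/6=55/24
seg 1: a=-1, c=M1/2=-7/8, d=(M2−M1)/(6·3)=7/72, b=Δ1−h1·(2M1+M2)/6=17/12
t_q=1/2 → seg 0, τ=1/2; S=-3+55/24·τ+0·τ²+-7/24·τ³=-121/64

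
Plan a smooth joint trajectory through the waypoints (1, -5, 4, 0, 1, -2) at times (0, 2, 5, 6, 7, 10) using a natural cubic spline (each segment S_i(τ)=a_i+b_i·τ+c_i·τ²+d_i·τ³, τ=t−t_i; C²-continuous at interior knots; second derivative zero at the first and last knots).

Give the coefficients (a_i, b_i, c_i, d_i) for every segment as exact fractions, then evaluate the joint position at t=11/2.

Δ: Δ0=-3, Δ1=3, Δ2=-4, Δ3=1, Δ4=-1
row 1: diag=10, rhs=36; c'=3/10, d'=18/5
row 2: denom=8−3·3/10=71/10; d'=(-42−3·18/5)/(71/10)=-528/71
row 3: denom=4−1·10/71=274/71; d'=(30−1·-528/71)/(274/71)=1329/137
row 4: denom=8−1·71/274=2121/274; d'=(-12−1·1329/137)/(2121/274)=-1982/707
back: M4=-1982/707
back: M3=1329/137−71/274·-1982/707=7372/707
back: M2=-528/71−10/71·7372/707=-6296/707
back: M1=18/5−3/10·-6296/707=4434/707
M: M0=0, M1=4434/707, M2=-6296/707, M3=7372/707, M4=-1982/707, M5=0
seg 0: a=1, c=M0/2=0, d=(M1−M0)/(6·2)=739/1414, b=Δ0−h0·(2M0+M1)/6=-3599/707
seg 1: a=-5, c=M1/2=2217/707, d=(M2−M1)/(6·3)=-5365/6363, b=Δ1−h1·(2M1+M2)/6=835/707
seg 2: a=4, c=M2/2=-3148/707, d=(M3−M2)/(6·1)=2278/707, b=Δ2−h2·(2M2+M3)/6=-1958/707
seg 3: a=0, c=M3/2=3686/707, d=(M4−M3)/(6·1)=-1559/707, b=Δ3−h3·(2M3+M4)/6=-1420/707
seg 4: a=1, c=M4/2=-991/707, d=(M5−M4)/(6·3)=991/6363, b=Δ4−h4·(2M4+M5)/6=1275/707
t_q=11/2 → seg 2, τ=1/2; S=4+-1958/707·τ+-3148/707·τ²+2278/707·τ³=5387/2828

  seg 0: a=1 b=-3599/707 c=0 d=739/1414
  seg 1: a=-5 b=835/707 c=2217/707 d=-5365/6363
  seg 2: a=4 b=-1958/707 c=-3148/707 d=2278/707
  seg 3: a=0 b=-1420/707 c=3686/707 d=-1559/707
  seg 4: a=1 b=1275/707 c=-991/707 d=991/6363
S(11/2) = 5387/2828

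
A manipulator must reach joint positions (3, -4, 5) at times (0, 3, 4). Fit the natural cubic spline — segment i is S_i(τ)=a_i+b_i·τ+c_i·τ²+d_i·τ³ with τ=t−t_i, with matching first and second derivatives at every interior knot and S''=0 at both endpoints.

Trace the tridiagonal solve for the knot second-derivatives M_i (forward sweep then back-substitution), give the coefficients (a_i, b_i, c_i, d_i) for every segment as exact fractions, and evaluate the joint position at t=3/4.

  seg 0: a=3 b=-79/12 c=0 d=17/36
  seg 1: a=-4 b=37/6 c=17/4 d=-17/12
S(3/4) = -445/256

Δ: Δ0=-7/3, Δ1=9
row 1: diag=8, rhs=68; c'=1/8, d'=17/2
back: M1=17/2
M: M0=0, M1=17/2, M2=0
seg 0: a=3, c=M0/2=0, d=(M1−M0)/(6·3)=17/36, b=Δ0−h0·(2M0+M1)/6=-79/12
seg 1: a=-4, c=M1/2=17/4, d=(M2−M1)/(6·1)=-17/12, b=Δ1−h1·(2M1+M2)/6=37/6
t_q=3/4 → seg 0, τ=3/4; S=3+-79/12·τ+0·τ²+17/36·τ³=-445/256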